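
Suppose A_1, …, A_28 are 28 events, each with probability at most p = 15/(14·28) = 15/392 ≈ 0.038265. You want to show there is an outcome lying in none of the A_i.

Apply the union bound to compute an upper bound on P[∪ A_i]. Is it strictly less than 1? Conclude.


Union bound: P[∪_{i=1}^{28} A_i] ≤ Σ_i P[A_i] ≤ 28·p = 28·(15/392) = 15/14.
Numerically: 15/14 ≈ 1.071429.
Is 15/14 < 1? NO.
Since the bound 15/14 is ≥ 1, the union bound is uninformative here; it does NOT by itself certify existence.

28·p = 15/14 ≈ 1.071429; existence NOT certified by the union bound.


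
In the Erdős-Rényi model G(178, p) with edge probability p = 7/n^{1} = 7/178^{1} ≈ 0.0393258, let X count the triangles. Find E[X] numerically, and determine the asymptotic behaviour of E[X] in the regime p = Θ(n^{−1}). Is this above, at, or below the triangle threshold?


Number of potential triangles: C(178, 3) = 924176.
Each occurs with probability p³ ≈ (0.0393258)³ ≈ 6.08182771e-05.
By linearity: E[X] = C(178, 3)·p³ ≈ 924176 · 6.08182771e-05 ≈ 56.206792.
Here α = 1, so p = 7/n is exactly at the triangle threshold p ~ 1/n. Asymptotically E[X] → c³/6 = 7³/6 = 343/6 ≈ 57.166667, a bounded constant. In this regime the triangle count is asymptotically Poisson(c³/6).

E[X] ≈ 56.206792; in regime p = Θ(1/n^{1}) E[X] stays bounded (at the triangle threshold p ~ 1/n).


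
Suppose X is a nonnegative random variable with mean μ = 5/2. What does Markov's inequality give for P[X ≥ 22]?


μ = E[X] = 5/2, a = 22.
Markov: P[X ≥ 22] ≤ μ/a = (5/2)/22 = 5/44.
Numerically: ≈ 0.114.
(Since a = 22 > μ = 2.500, the bound 5/44 is < 1 and informative.)

P[X ≥ 22] ≤ 5/44 ≈ 0.114.


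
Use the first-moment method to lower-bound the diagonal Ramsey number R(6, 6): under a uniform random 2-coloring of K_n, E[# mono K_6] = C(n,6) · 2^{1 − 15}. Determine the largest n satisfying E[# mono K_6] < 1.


We need C(n, 6) · 2^{1 − 15} < 1, i.e. C(n, 6) < 2^{15 − 1} = 16384.
Check values of n near the boundary:
  n = 11: C(11, 6) = 462; 462 < 16384? YES
  n = 12: C(12, 6) = 924; 924 < 16384? YES
  n = 13: C(13, 6) = 1716; 1716 < 16384? YES
  n = 14: C(14, 6) = 3003; 3003 < 16384? YES
  n = 15: C(15, 6) = 5005; 5005 < 16384? YES
  n = 16: C(16, 6) = 8008; 8008 < 16384? YES
  n = 17: C(17, 6) = 12376; 12376 < 16384? YES
  n = 18: C(18, 6) = 18564; 18564 < 16384? NO
The largest n with C(n, 6) < 16384 is n = 17 (where E[X] = 1547/2048 ≈ 0.7553711). Hence R(6, 6) > 17, i.e. R(6, 6) ≥ 18.

Largest n = 17; hence R(6, 6) > 17.


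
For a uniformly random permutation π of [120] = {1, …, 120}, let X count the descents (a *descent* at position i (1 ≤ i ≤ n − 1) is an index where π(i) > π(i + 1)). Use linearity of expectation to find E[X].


Write X = Σ X_I over i = 1, …, 119, with X_I the indicator of one descent.
There are 119 indicators.
For each fixed i, the pair (π(i), π(i+1)) is a uniformly random ordered pair of distinct values from {1, …, 120}; by symmetry P[π(i) > π(i+1)] = 1/2.
By linearity: E[X] = 119 · (1/2) = (120 − 1) · (1/2) = 119/2 ≈ 59.500.

E[X] = 119/2 = 59.500.


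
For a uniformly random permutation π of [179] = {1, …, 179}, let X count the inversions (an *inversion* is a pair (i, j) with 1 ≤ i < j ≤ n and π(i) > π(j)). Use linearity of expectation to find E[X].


Write X = Σ X_I over the C(179, 2) = 15931 pairs i < j, with X_I the indicator of one inversion.
There are 15931 indicators.
For each fixed pair i < j, the values π(i) and π(j) are two distinct elements of {1, …, 179} in uniformly random order; by symmetry P[π(i) > π(j)] = 1/2.
By linearity: E[X] = 15931 · (1/2) = C(179, 2) · (1/2) = 15931/2 = 15931/2 ≈ 7965.500.

E[X] = 15931/2 = 7965.500.


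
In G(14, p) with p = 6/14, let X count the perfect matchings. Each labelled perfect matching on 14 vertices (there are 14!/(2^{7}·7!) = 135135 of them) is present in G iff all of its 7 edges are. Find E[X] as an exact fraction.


K_14 has 14!/(2^{7}·7!) = 135135 labelled perfect matchings.
For each such perfect matching H, let X_H = 1 if all 7 edges of H are present in G. Then P[X_H = 1] = p^{7} = (3/7)^{7} = 2187/823543.
By linearity: E[X] = Σ_H E[X_H] = 135135 · p^{7} = 135135 · 2187/823543 = 42220035/117649.
Numerically: E[X] ≈ 358.86.

E[X] = 135135 · (3/7)^{7} = 42220035/117649 ≈ 358.86.


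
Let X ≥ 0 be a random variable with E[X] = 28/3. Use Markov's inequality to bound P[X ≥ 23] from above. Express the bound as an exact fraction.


μ = E[X] = 28/3, a = 23.
Markov: P[X ≥ 23] ≤ μ/a = (28/3)/23 = 28/69.
Numerically: ≈ 0.40580.
(Since a = 23 > μ = 9.33333, the bound 28/69 is < 1 and informative.)

P[X ≥ 23] ≤ 28/69 ≈ 0.40580.


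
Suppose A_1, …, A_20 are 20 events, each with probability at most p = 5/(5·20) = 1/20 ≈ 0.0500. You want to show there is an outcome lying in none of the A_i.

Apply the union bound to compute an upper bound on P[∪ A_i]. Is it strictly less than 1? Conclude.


Union bound: P[∪_{i=1}^{20} A_i] ≤ Σ_i P[A_i] ≤ 20·p = 20·(1/20) = 1.
Numerically: 1 ≈ 1.0000.
Is 1 < 1? NO.
Since the bound 1 is ≥ 1, the union bound is uninformative here; it does NOT by itself certify existence.

20·p = 1 ≈ 1.0000; existence NOT certified by the union bound.


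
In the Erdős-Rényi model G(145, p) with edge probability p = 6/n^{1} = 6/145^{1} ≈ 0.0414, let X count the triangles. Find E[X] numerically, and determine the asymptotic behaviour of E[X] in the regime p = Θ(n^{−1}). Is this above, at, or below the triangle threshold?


Number of potential triangles: C(145, 3) = 497640.
Each occurs with probability p³ ≈ (0.0414)³ ≈ 7.08516e-05.
By linearity: E[X] = C(145, 3)·p³ ≈ 497640 · 7.08516e-05 ≈ 35.259.
Here α = 1, so p = 6/n is exactly at the triangle threshold p ~ 1/n. Asymptotically E[X] → c³/6 = 6³/6 = 36 ≈ 36.000, a bounded constant. In this regime the triangle count is asymptotically Poisson(c³/6).

E[X] ≈ 35.259; in regime p = Θ(1/n^{1}) E[X] stays bounded (at the triangle threshold p ~ 1/n).


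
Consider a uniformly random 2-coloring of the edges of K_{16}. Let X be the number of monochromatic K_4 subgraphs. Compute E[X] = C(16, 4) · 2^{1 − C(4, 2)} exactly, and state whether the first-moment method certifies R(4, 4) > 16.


E[X] = C(16, 4) · 2^{1 − 6} = 1820 · 2^{−5} = 1820/32.
As a reduced fraction: E[X] = 455/8 ≈ 56.87500.
Is E[X] < 1? NO.
Since E[X] ≥ 1, the first-moment bound is inconclusive at n = 16; it does NOT by itself certify R(4, 4) > 16.

E[X] = 455/8 ≈ 56.87500; E[X] ≥ 1; first-moment method inconclusive here.


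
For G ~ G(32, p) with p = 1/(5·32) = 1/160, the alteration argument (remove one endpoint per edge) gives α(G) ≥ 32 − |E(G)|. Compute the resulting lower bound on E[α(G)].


E[|E(G)|] = C(32, 2)·p = 496 · (1/160) = 31/10.
E[α(G)] ≥ n − E[|E(G)|] = 32 − 31/10 = 289/10.
Numerically: ≈ 28.90000.
(This is only a lower bound; the true E[α(G)] may be larger.)

E[α(G)] ≥ 289/10 ≈ 28.90000.


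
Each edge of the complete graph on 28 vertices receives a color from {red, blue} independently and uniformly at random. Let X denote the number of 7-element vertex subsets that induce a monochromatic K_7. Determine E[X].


Let X = Σ_S X_S over the C(28, 7) = 1184040 subsets S of size 7, where X_S = 1 if the K_7 on S is monochromatic.
For a fixed S, the K_7 on S has C(7, 2) = 21 edges. P[all 21 edges red] = (1/2)^21, and likewise for blue, so P[monochromatic] = 2·(1/2)^21 = 2^{1 − 21} = 1/1048576.
By linearity of expectation: E[X] = C(28, 7) · 2^{1 − 21} = 1184040 · 1/1048576 = 148005/131072.
Numerically: E[X] ≈ 1.129189.

E[X] = C(28,7)·2^(1−C(7,2)) = 148005/131072 ≈ 1.129189.


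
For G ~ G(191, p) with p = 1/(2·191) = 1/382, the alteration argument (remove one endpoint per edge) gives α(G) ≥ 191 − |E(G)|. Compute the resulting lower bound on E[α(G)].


E[|E(G)|] = C(191, 2)·p = 18145 · (1/382) = 95/2.
E[α(G)] ≥ n − E[|E(G)|] = 191 − 95/2 = 287/2.
Numerically: ≈ 143.500000.
(This is only a lower bound; the true E[α(G)] may be larger.)

E[α(G)] ≥ 287/2 ≈ 143.500000.


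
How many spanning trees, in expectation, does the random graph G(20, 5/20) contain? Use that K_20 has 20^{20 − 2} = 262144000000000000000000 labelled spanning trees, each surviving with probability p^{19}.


K_20 has 20^{20 − 2} = 262144000000000000000000 labelled spanning trees.
For each such spanning tree H, let X_H = 1 if all 19 edges of H are present in G. Then P[X_H = 1] = p^{19} = (1/4)^{19} = 1/274877906944.
By linearity: E[X] = Σ_H E[X_H] = 262144000000000000000000 · p^{19} = 262144000000000000000000 · 1/274877906944 = 3814697265625/4.
Numerically: E[X] ≈ 9.54e+11.

E[X] = 262144000000000000000000 · (1/4)^{19} = 3814697265625/4 ≈ 9.54e+11.


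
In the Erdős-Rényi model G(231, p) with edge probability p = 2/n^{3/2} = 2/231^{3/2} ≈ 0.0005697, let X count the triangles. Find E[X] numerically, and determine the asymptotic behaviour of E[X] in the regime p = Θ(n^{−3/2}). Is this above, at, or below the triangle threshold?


Number of potential triangles: C(231, 3) = 2027795.
Each occurs with probability p³ ≈ (0.0005697)³ ≈ 1.848571e-10.
By linearity: E[X] = C(231, 3)·p³ ≈ 2027795 · 1.848571e-10 ≈ 0.0004.
Since α = 3/2 > 1, p = c/n^{3/2} = o(1/n) is below the triangle threshold p ~ 1/n. Asymptotically E[X] ~ (c³/6)·n^{3(1−α)} = (2³/6)·n^{-1.5} → 0, so by Markov's inequality G has no triangles w.h.p.

E[X] ≈ 0.0004; in regime p = Θ(1/n^{3/2}) E[X] tends to 0 (below the triangle threshold p ~ 1/n).


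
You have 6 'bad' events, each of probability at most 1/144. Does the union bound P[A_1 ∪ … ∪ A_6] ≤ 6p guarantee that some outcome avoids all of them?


Union bound: P[∪_{i=1}^{6} A_i] ≤ Σ_i P[A_i] ≤ 6·p = 6·(1/144) = 1/24.
Numerically: 1/24 ≈ 0.0417.
Is 1/24 < 1? YES.
Since P[∪ A_i] ≤ 1/24 < 1, the complement has P[∩ A_i^c] ≥ 1 − 1/24 = 23/24 > 0, so some outcome avoids every A_i.

6·p = 1/24 ≈ 0.0417; existence CERTIFIED by the union bound.


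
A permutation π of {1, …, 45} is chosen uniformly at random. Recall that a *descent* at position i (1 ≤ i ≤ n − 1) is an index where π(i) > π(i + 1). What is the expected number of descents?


Write X = Σ X_I over i = 1, …, 44, with X_I the indicator of one descent.
There are 44 indicators.
For each fixed i, the pair (π(i), π(i+1)) is a uniformly random ordered pair of distinct values from {1, …, 45}; by symmetry P[π(i) > π(i+1)] = 1/2.
By linearity: E[X] = 44 · (1/2) = (45 − 1) · (1/2) = 22 ≈ 22.000000.

E[X] = 22 = 22.000000.


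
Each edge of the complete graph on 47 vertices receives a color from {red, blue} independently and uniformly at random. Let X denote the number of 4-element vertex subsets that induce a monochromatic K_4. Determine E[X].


Let X = Σ_S X_S over the C(47, 4) = 178365 subsets S of size 4, where X_S = 1 if the K_4 on S is monochromatic.
For a fixed S, the K_4 on S has C(4, 2) = 6 edges. P[all 6 edges red] = (1/2)^6, and likewise for blue, so P[monochromatic] = 2·(1/2)^6 = 2^{1 − 6} = 1/32.
By linearity: E[X] = C(47, 4) · 2^{1 − 6} = 178365 · 1/32 = 178365/32.
Numerically: E[X] ≈ 5573.906250.

E[X] = C(47,4)·2^(1−C(4,2)) = 178365/32 ≈ 5573.906250.


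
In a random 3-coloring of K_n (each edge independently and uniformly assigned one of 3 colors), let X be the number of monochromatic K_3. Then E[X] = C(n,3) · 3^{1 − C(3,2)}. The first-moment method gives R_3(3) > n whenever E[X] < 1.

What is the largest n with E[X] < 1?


We need C(n, 3) · 3^{1 − 3} < 1, i.e. C(n, 3) < 3^{3 − 1} = 9.
Check values of n near the boundary:
  n = 3: C(3, 3) = 1; 1 < 9? YES
  n = 4: C(4, 3) = 4; 4 < 9? YES
  n = 5: C(5, 3) = 10; 10 < 9? NO
  n = 6: C(6, 3) = 20; 20 < 9? NO
The largest n with C(n, 3) < 9 is n = 4 (where E[X] = 4/9 ≈ 0.4444444). Hence R_3(3) > 4, i.e. R_3(3) ≥ 5.

Largest n = 4; hence R_3(3) > 4.


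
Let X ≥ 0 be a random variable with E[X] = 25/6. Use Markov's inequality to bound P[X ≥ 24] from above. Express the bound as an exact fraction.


μ = E[X] = 25/6, a = 24.
Markov: P[X ≥ 24] ≤ μ/a = (25/6)/24 = 25/144.
Numerically: ≈ 0.174.
(Since a = 24 > μ = 4.167, the bound 25/144 is < 1 and informative.)

P[X ≥ 24] ≤ 25/144 ≈ 0.174.


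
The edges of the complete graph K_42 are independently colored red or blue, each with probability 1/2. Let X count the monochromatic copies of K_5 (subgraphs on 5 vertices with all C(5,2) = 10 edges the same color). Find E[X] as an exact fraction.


Let X = Σ_S X_S over the C(42, 5) = 850668 subsets S of size 5, where X_S = 1 if the K_5 on S is monochromatic.
For a fixed S, the K_5 on S has C(5, 2) = 10 edges. P[all 10 edges red] = (1/2)^10, and likewise for blue, so P[monochromatic] = 2·(1/2)^10 = 2^{1 − 10} = 1/512.
Summing: E[X] = C(42, 5) · 2^{1 − 10} = 850668 · 1/512 = 212667/128.
Numerically: E[X] ≈ 1661.461.

E[X] = C(42,5)·2^(1−C(5,2)) = 212667/128 ≈ 1661.461.


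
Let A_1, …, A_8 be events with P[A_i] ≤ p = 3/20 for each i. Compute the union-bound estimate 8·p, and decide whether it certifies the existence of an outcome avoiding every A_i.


Union bound: P[∪_{i=1}^{8} A_i] ≤ Σ_i P[A_i] ≤ 8·p = 8·(3/20) = 6/5.
Numerically: 6/5 ≈ 1.2000000.
Is 6/5 < 1? NO.
Since the bound 6/5 is ≥ 1, the union bound is uninformative here; it does NOT by itself certify existence.

8·p = 6/5 ≈ 1.2000000; existence NOT certified by the union bound.


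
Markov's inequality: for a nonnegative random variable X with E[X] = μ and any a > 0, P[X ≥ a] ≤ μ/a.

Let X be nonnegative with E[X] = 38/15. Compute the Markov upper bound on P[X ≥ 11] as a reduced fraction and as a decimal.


μ = E[X] = 38/15, a = 11.
Markov: P[X ≥ 11] ≤ μ/a = (38/15)/11 = 38/165.
Numerically: ≈ 0.23030.
(Since a = 11 > μ = 2.53333, the bound 38/165 is < 1 and informative.)

P[X ≥ 11] ≤ 38/165 ≈ 0.23030.


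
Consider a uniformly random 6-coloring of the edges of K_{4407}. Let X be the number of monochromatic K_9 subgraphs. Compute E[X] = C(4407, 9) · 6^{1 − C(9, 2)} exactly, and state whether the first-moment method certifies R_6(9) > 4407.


E[X] = C(4407, 9) · 6^{1 − 36} = 1713856532599459170657070050 · 6^{−35} = 1713856532599459170657070050/1719070799748422591028658176.
As a reduced fraction: E[X] = 285642755433243195109511675/286511799958070431838109696 ≈ 0.99697.
Is E[X] < 1? YES.
Since E[X] < 1, there exists a 6-coloring of K_{4407} with no monochromatic K_9; hence R_6(9) > 4407.

E[X] = 285642755433243195109511675/286511799958070431838109696 ≈ 0.99697; E[X] < 1, so R_6(9) > 4407.


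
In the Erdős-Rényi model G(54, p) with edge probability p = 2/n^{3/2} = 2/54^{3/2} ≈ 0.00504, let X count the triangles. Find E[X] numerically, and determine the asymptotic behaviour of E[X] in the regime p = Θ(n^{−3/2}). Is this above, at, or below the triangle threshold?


Number of potential triangles: C(54, 3) = 24804.
Each occurs with probability p³ ≈ (0.00504)³ ≈ 1.28032e-07.
By linearity: E[X] = C(54, 3)·p³ ≈ 24804 · 1.28032e-07 ≈ 0.003.
Since α = 3/2 > 1, p = c/n^{3/2} = o(1/n) is below the triangle threshold p ~ 1/n. Asymptotically E[X] ~ (c³/6)·n^{3(1−α)} = (2³/6)·n^{-1.5} → 0, so by Markov's inequality G has no triangles w.h.p.

E[X] ≈ 0.003; in regime p = Θ(1/n^{3/2}) E[X] tends to 0 (below the triangle threshold p ~ 1/n).


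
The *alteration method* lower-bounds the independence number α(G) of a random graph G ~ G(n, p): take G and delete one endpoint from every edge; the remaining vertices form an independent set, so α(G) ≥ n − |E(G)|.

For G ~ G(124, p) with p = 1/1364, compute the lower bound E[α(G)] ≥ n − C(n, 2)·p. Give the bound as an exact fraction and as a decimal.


E[|E(G)|] = C(124, 2)·p = 7626 · (1/1364) = 123/22.
E[α(G)] ≥ n − E[|E(G)|] = 124 − 123/22 = 2605/22.
Numerically: ≈ 118.409091.
(This is only a lower bound; the true E[α(G)] may be larger.)

E[α(G)] ≥ 2605/22 ≈ 118.409091.


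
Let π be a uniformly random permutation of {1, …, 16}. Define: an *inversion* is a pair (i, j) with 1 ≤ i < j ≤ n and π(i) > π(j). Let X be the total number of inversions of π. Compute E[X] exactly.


Write X = Σ X_I over the C(16, 2) = 120 pairs i < j, with X_I the indicator of one inversion.
There are 120 indicators.
For each fixed pair i < j, the values π(i) and π(j) are two distinct elements of {1, …, 16} in uniformly random order; by symmetry P[π(i) > π(j)] = 1/2.
By linearity: E[X] = 120 · (1/2) = C(16, 2) · (1/2) = 120/2 = 60 ≈ 60.0000.

E[X] = 60 = 60.0000.


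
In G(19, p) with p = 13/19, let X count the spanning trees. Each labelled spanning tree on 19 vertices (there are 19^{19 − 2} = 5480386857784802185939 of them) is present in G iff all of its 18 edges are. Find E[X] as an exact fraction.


K_19 has 19^{19 − 2} = 5480386857784802185939 labelled spanning trees.
For each such spanning tree H, let X_H = 1 if all 18 edges of H are present in G. Then P[X_H = 1] = p^{18} = (13/19)^{18} = 112455406951957393129/104127350297911241532841.
By linearity of expectation: E[X] = Σ_H E[X_H] = 5480386857784802185939 · p^{18} = 5480386857784802185939 · 112455406951957393129/104127350297911241532841 = 112455406951957393129/19.
Numerically: E[X] ≈ 5.91871e+18.

E[X] = 5480386857784802185939 · (13/19)^{18} = 112455406951957393129/19 ≈ 5.91871e+18.


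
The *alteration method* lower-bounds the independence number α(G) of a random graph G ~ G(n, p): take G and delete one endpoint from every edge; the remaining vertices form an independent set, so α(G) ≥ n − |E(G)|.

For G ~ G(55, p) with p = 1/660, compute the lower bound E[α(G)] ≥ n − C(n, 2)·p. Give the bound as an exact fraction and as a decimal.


E[|E(G)|] = C(55, 2)·p = 1485 · (1/660) = 9/4.
E[α(G)] ≥ n − E[|E(G)|] = 55 − 9/4 = 211/4.
Numerically: ≈ 52.750.
(This is only a lower bound; the true E[α(G)] may be larger.)

E[α(G)] ≥ 211/4 ≈ 52.750.


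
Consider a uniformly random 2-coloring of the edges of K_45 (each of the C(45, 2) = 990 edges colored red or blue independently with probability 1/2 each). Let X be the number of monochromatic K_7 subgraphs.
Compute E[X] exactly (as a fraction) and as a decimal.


Let X = Σ_S X_S over the C(45, 7) = 45379620 subsets S of size 7, where X_S = 1 if the K_7 on S is monochromatic.
For a fixed S, the K_7 on S has C(7, 2) = 21 edges. P[all 21 edges red] = (1/2)^21, and likewise for blue, so P[monochromatic] = 2·(1/2)^21 = 2^{1 − 21} = 1/1048576.
Summing: E[X] = C(45, 7) · 2^{1 − 21} = 45379620 · 1/1048576 = 11344905/262144.
Numerically: E[X] ≈ 43.2774.

E[X] = C(45,7)·2^(1−C(7,2)) = 11344905/262144 ≈ 43.2774.


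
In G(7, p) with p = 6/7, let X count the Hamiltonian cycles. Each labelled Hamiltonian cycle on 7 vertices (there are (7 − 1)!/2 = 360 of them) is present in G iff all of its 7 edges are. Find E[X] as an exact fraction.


K_7 has (7 − 1)!/2 = 360 labelled Hamiltonian cycles.
For each such Hamiltonian cycle H, let X_H = 1 if all 7 edges of H are present in G. Then P[X_H = 1] = p^{7} = (6/7)^{7} = 279936/823543.
Summing the indicators: E[X] = Σ_H E[X_H] = 360 · p^{7} = 360 · 279936/823543 = 100776960/823543.
Numerically: E[X] ≈ 122.37.

E[X] = 360 · (6/7)^{7} = 100776960/823543 ≈ 122.37.


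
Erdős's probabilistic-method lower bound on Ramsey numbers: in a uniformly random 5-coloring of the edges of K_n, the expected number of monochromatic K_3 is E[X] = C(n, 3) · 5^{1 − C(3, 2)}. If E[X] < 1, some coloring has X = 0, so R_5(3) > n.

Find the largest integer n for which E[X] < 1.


We need C(n, 3) · 5^{1 − 3} < 1, i.e. C(n, 3) < 5^{3 − 1} = 25.
Check values of n near the boundary:
  n = 3: C(3, 3) = 1; 1 < 25? YES
  n = 4: C(4, 3) = 4; 4 < 25? YES
  n = 5: C(5, 3) = 10; 10 < 25? YES
  n = 6: C(6, 3) = 20; 20 < 25? YES
  n = 7: C(7, 3) = 35; 35 < 25? NO
  n = 8: C(8, 3) = 56; 56 < 25? NO
  n = 9: C(9, 3) = 84; 84 < 25? NO
The largest n with C(n, 3) < 25 is n = 6 (where E[X] = 4/5 ≈ 0.800). Hence R_5(3) > 6, i.e. R_5(3) ≥ 7.

Largest n = 6; hence R_5(3) > 6.


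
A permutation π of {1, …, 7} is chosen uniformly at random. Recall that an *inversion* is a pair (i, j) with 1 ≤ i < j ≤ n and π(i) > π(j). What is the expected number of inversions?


Write X = Σ X_I over the C(7, 2) = 21 pairs i < j, with X_I the indicator of one inversion.
There are 21 indicators.
For each fixed pair i < j, the values π(i) and π(j) are two distinct elements of {1, …, 7} in uniformly random order; by symmetry P[π(i) > π(j)] = 1/2.
By linearity: E[X] = 21 · (1/2) = C(7, 2) · (1/2) = 21/2 = 21/2 ≈ 10.50000.

E[X] = 21/2 = 10.50000.


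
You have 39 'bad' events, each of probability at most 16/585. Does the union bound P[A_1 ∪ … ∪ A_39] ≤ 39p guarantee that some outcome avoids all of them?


Union bound: P[∪_{i=1}^{39} A_i] ≤ Σ_i P[A_i] ≤ 39·p = 39·(16/585) = 16/15.
Numerically: 16/15 ≈ 1.066667.
Is 16/15 < 1? NO.
Since the bound 16/15 is ≥ 1, the union bound is uninformative here; it does NOT by itself certify existence.

39·p = 16/15 ≈ 1.066667; existence NOT certified by the union bound.


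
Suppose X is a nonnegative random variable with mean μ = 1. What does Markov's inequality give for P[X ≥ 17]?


μ = E[X] = 1, a = 17.
Markov: P[X ≥ 17] ≤ μ/a = (1)/17 = 1/17.
Numerically: ≈ 0.05882.
(Since a = 17 > μ = 1.00000, the bound 1/17 is < 1 and informative.)

P[X ≥ 17] ≤ 1/17 ≈ 0.05882.


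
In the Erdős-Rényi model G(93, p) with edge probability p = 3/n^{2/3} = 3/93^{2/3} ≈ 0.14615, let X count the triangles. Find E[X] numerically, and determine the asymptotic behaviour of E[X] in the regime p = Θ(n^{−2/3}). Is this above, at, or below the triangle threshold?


Number of potential triangles: C(93, 3) = 129766.
Each occurs with probability p³ ≈ (0.14615)³ ≈ 3.1217482e-03.
By linearity: E[X] = C(93, 3)·p³ ≈ 129766 · 3.1217482e-03 ≈ 405.09677.
Since α = 2/3 < 1, p = c/n^{2/3} ≫ 1/n is above the triangle threshold p ~ 1/n. Asymptotically E[X] ~ (c³/6)·n^{3(1−α)} = (3³/6)·n^{1} → ∞; triangles are abundant w.h.p.

E[X] ≈ 405.09677; in regime p = Θ(1/n^{2/3}) E[X] diverges (above the triangle threshold p ~ 1/n).


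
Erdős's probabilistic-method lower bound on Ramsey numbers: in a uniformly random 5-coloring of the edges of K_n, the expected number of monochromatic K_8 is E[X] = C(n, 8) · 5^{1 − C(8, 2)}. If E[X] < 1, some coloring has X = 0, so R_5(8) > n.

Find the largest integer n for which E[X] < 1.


We need C(n, 8) · 5^{1 − 28} < 1, i.e. C(n, 8) < 5^{28 − 1} = 7450580596923828125.
Check values of n near the boundary:
  n = 861: C(861, 8) = 7250034996615275865; 7250034996615275865 < 7450580596923828125? YES
  n = 862: C(862, 8) = 7317951015318931845; 7317951015318931845 < 7450580596923828125? YES
  n = 863: C(863, 8) = 7386423071602617757; 7386423071602617757 < 7450580596923828125? YES
  n = 864: C(864, 8) = 7455455062926006708; 7455455062926006708 < 7450580596923828125? NO
  n = 865: C(865, 8) = 7525050909487743060; 7525050909487743060 < 7450580596923828125? NO
The largest n with C(n, 8) < 7450580596923828125 is n = 863 (where E[X] = 7386423071602617757/7450580596923828125 ≈ 0.991389). Hence R_5(8) > 863, i.e. R_5(8) ≥ 864.

Largest n = 863; hence R_5(8) > 863.


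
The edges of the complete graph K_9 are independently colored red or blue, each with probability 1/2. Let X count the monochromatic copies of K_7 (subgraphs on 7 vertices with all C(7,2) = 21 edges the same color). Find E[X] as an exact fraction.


Let X = Σ_S X_S over the C(9, 7) = 36 subsets S of size 7, where X_S = 1 if the K_7 on S is monochromatic.
For a fixed S, the K_7 on S has C(7, 2) = 21 edges. P[all 21 edges red] = (1/2)^21, and likewise for blue, so P[monochromatic] = 2·(1/2)^21 = 2^{1 − 21} = 1/1048576.
By linearity: E[X] = C(9, 7) · 2^{1 − 21} = 36 · 1/1048576 = 9/262144.
Numerically: E[X] ≈ 0.00003.

E[X] = C(9,7)·2^(1−C(7,2)) = 9/262144 ≈ 0.00003.


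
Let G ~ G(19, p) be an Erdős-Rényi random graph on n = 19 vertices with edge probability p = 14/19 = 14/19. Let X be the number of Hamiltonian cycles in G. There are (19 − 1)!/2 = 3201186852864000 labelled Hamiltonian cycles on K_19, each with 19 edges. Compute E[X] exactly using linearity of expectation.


K_19 has (19 − 1)!/2 = 3201186852864000 labelled Hamiltonian cycles.
For each such Hamiltonian cycle H, let X_H = 1 if all 19 edges of H are present in G. Then P[X_H = 1] = p^{19} = (14/19)^{19} = 5976303958948914397184/1978419655660313589123979.
Summing the indicators: E[X] = Σ_H E[X_H] = 3201186852864000 · p^{19} = 3201186852864000 · 5976303958948914397184/1978419655660313589123979 = 19131265662106339128470788663934976000/1978419655660313589123979.
Numerically: E[X] ≈ 9.67e+12.

E[X] = 3201186852864000 · (14/19)^{19} = 19131265662106339128470788663934976000/1978419655660313589123979 ≈ 9.67e+12.


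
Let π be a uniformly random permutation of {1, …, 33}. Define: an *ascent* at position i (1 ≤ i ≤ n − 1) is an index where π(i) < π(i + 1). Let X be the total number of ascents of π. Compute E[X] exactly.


Write X = Σ X_I over i = 1, …, 32, with X_I the indicator of one ascent.
There are 32 indicators.
For each fixed i, the pair (π(i), π(i+1)) is a uniformly random ordered pair of distinct values from {1, …, 33}; by symmetry P[π(i) < π(i+1)] = 1/2.
By linearity: E[X] = 32 · (1/2) = (33 − 1) · (1/2) = 16 ≈ 16.0000.

E[X] = 16 = 16.0000.


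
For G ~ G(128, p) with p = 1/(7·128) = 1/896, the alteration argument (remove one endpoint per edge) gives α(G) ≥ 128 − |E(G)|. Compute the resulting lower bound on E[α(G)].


E[|E(G)|] = C(128, 2)·p = 8128 · (1/896) = 127/14.
E[α(G)] ≥ n − E[|E(G)|] = 128 − 127/14 = 1665/14.
Numerically: ≈ 118.92857.
(This is only a lower bound; the true E[α(G)] may be larger.)

E[α(G)] ≥ 1665/14 ≈ 118.92857.


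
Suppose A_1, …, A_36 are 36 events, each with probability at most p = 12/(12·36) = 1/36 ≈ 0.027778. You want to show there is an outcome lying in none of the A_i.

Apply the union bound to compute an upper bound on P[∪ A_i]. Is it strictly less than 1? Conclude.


Union bound: P[∪_{i=1}^{36} A_i] ≤ Σ_i P[A_i] ≤ 36·p = 36·(1/36) = 1.
Numerically: 1 ≈ 1.000000.
Is 1 < 1? NO.
Since the bound 1 is ≥ 1, the union bound is uninformative here; it does NOT by itself certify existence.

36·p = 1 ≈ 1.000000; existence NOT certified by the union bound.


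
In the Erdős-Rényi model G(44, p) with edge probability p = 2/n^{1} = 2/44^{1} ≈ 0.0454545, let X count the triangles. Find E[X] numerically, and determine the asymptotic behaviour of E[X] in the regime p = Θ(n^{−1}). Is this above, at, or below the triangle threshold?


Number of potential triangles: C(44, 3) = 13244.
Each occurs with probability p³ ≈ (0.0454545)³ ≈ 9.39143501e-05.
By linearity: E[X] = C(44, 3)·p³ ≈ 13244 · 9.39143501e-05 ≈ 1.243802.
Here α = 1, so p = 2/n is exactly at the triangle threshold p ~ 1/n. Asymptotically E[X] → c³/6 = 2³/6 = 4/3 ≈ 1.333333, a bounded constant. In this regime the triangle count is asymptotically Poisson(c³/6).

E[X] ≈ 1.243802; in regime p = Θ(1/n^{1}) E[X] stays bounded (at the triangle threshold p ~ 1/n).


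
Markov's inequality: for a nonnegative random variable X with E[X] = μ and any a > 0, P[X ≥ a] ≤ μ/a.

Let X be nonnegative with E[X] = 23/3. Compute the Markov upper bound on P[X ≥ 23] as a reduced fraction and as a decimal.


μ = E[X] = 23/3, a = 23.
Markov: P[X ≥ 23] ≤ μ/a = (23/3)/23 = 1/3.
Numerically: ≈ 0.333333.
(Since a = 23 > μ = 7.666667, the bound 1/3 is < 1 and informative.)

P[X ≥ 23] ≤ 1/3 ≈ 0.333333.


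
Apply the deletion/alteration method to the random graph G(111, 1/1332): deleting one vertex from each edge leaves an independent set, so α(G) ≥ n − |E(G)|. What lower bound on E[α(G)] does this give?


E[|E(G)|] = C(111, 2)·p = 6105 · (1/1332) = 55/12.
E[α(G)] ≥ n − E[|E(G)|] = 111 − 55/12 = 1277/12.
Numerically: ≈ 106.4167.
(This is only a lower bound; the true E[α(G)] may be larger.)

E[α(G)] ≥ 1277/12 ≈ 106.4167.


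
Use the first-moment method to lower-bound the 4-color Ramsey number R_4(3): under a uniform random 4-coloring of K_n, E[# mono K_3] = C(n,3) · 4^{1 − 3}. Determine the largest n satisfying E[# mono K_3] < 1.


We need C(n, 3) · 4^{1 − 3} < 1, i.e. C(n, 3) < 4^{3 − 1} = 16.
Check values of n near the boundary:
  n = 4: C(4, 3) = 4; 4 < 16? YES
  n = 5: C(5, 3) = 10; 10 < 16? YES
  n = 6: C(6, 3) = 20; 20 < 16? NO
  n = 7: C(7, 3) = 35; 35 < 16? NO
The largest n with C(n, 3) < 16 is n = 5 (where E[X] = 5/8 ≈ 0.6250000). Hence R_4(3) > 5, i.e. R_4(3) ≥ 6.

Largest n = 5; hence R_4(3) > 5.


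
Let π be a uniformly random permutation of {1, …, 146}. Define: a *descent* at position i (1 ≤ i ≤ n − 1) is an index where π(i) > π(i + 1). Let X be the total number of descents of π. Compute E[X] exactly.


Write X = Σ X_I over i = 1, …, 145, with X_I the indicator of one descent.
There are 145 indicators.
For each fixed i, the pair (π(i), π(i+1)) is a uniformly random ordered pair of distinct values from {1, …, 146}; by symmetry P[π(i) > π(i+1)] = 1/2.
By linearity: E[X] = 145 · (1/2) = (146 − 1) · (1/2) = 145/2 ≈ 72.500.

E[X] = 145/2 = 72.500.


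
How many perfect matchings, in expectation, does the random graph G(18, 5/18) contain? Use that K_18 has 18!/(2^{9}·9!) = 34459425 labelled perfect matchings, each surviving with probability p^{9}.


K_18 has 18!/(2^{9}·9!) = 34459425 labelled perfect matchings.
For each such perfect matching H, let X_H = 1 if all 9 edges of H are present in G. Then P[X_H = 1] = p^{9} = (5/18)^{9} = 1953125/198359290368.
By linearity of expectation: E[X] = Σ_H E[X_H] = 34459425 · p^{9} = 34459425 · 1953125/198359290368 = 830908203125/2448880128.
Numerically: E[X] ≈ 339.301.

E[X] = 34459425 · (5/18)^{9} = 830908203125/2448880128 ≈ 339.301.


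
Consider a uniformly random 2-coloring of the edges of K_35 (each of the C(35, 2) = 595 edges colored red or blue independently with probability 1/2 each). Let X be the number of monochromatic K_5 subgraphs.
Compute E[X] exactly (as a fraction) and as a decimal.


Let X = Σ_S X_S over the C(35, 5) = 324632 subsets S of size 5, where X_S = 1 if the K_5 on S is monochromatic.
For a fixed S, the K_5 on S has C(5, 2) = 10 edges. P[all 10 edges red] = (1/2)^10, and likewise for blue, so P[monochromatic] = 2·(1/2)^10 = 2^{1 − 10} = 1/512.
By linearity: E[X] = C(35, 5) · 2^{1 − 10} = 324632 · 1/512 = 40579/64.
Numerically: E[X] ≈ 634.0469.

E[X] = C(35,5)·2^(1−C(5,2)) = 40579/64 ≈ 634.0469.


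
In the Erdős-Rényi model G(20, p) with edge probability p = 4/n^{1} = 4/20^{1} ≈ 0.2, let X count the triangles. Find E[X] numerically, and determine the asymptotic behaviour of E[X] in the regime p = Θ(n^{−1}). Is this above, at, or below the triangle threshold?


Number of potential triangles: C(20, 3) = 1140.
Each occurs with probability p³ ≈ (0.2)³ ≈ 8.00000e-03.
By linearity: E[X] = C(20, 3)·p³ ≈ 1140 · 8.00000e-03 ≈ 9.120.
Here α = 1, so p = 4/n is exactly at the triangle threshold p ~ 1/n. Asymptotically E[X] → c³/6 = 4³/6 = 32/3 ≈ 10.667, a bounded constant. In this regime the triangle count is asymptotically Poisson(c³/6).

E[X] ≈ 9.120; in regime p = Θ(1/n^{1}) E[X] stays bounded (at the triangle threshold p ~ 1/n).


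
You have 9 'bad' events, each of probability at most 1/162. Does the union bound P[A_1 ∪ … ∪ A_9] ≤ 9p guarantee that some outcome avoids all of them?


Union bound: P[∪_{i=1}^{9} A_i] ≤ Σ_i P[A_i] ≤ 9·p = 9·(1/162) = 1/18.
Numerically: 1/18 ≈ 0.056.
Is 1/18 < 1? YES.
Since P[∪ A_i] ≤ 1/18 < 1, the complement has P[∩ A_i^c] ≥ 1 − 1/18 = 17/18 > 0, so some outcome avoids every A_i.

9·p = 1/18 ≈ 0.056; existence CERTIFIED by the union bound.


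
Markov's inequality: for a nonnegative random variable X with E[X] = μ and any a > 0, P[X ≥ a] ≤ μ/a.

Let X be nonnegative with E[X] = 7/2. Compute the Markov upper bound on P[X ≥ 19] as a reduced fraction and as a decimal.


μ = E[X] = 7/2, a = 19.
Markov: P[X ≥ 19] ≤ μ/a = (7/2)/19 = 7/38.
Numerically: ≈ 0.184.
(Since a = 19 > μ = 3.500, the bound 7/38 is < 1 and informative.)

P[X ≥ 19] ≤ 7/38 ≈ 0.184.


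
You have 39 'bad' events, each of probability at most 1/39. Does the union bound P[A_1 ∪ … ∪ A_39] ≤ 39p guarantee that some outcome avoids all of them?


Union bound: P[∪_{i=1}^{39} A_i] ≤ Σ_i P[A_i] ≤ 39·p = 39·(1/39) = 1.
Numerically: 1 ≈ 1.0000000.
Is 1 < 1? NO.
Since the bound 1 is ≥ 1, the union bound is uninformative here; it does NOT by itself certify existence.

39·p = 1 ≈ 1.0000000; existence NOT certified by the union bound.


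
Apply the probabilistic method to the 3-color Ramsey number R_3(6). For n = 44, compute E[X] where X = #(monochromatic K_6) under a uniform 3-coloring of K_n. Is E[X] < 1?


E[X] = C(44, 6) · 3^{1 − 15} = 7059052 · 3^{−14} = 7059052/4782969.
As a reduced fraction: E[X] = 7059052/4782969 ≈ 1.4759.
Is E[X] < 1? NO.
Since E[X] ≥ 1, the first-moment bound is inconclusive at n = 44; it does NOT by itself certify R_3(6) > 44.

E[X] = 7059052/4782969 ≈ 1.4759; E[X] ≥ 1; first-moment method inconclusive here.


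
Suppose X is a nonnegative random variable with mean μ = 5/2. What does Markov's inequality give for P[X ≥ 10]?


μ = E[X] = 5/2, a = 10.
Markov: P[X ≥ 10] ≤ μ/a = (5/2)/10 = 1/4.
Numerically: ≈ 0.250.
(Since a = 10 > μ = 2.500, the bound 1/4 is < 1 and informative.)

P[X ≥ 10] ≤ 1/4 ≈ 0.250.


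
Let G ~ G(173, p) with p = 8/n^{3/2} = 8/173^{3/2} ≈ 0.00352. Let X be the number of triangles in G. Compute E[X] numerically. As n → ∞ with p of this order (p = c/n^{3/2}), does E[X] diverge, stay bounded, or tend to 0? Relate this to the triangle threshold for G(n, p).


Number of potential triangles: C(173, 3) = 848046.
Each occurs with probability p³ ≈ (0.00352)³ ≈ 4.34573e-08.
By linearity: E[X] = C(173, 3)·p³ ≈ 848046 · 4.34573e-08 ≈ 0.037.
Since α = 3/2 > 1, p = c/n^{3/2} = o(1/n) is below the triangle threshold p ~ 1/n. Asymptotically E[X] ~ (c³/6)·n^{3(1−α)} = (8³/6)·n^{-1.5} → 0, so by Markov's inequality G has no triangles w.h.p.

E[X] ≈ 0.037; in regime p = Θ(1/n^{3/2}) E[X] tends to 0 (below the triangle threshold p ~ 1/n).


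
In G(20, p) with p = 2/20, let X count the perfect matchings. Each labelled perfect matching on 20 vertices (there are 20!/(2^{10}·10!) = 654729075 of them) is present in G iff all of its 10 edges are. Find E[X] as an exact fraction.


K_20 has 20!/(2^{10}·10!) = 654729075 labelled perfect matchings.
For each such perfect matching H, let X_H = 1 if all 10 edges of H are present in G. Then P[X_H = 1] = p^{10} = (1/10)^{10} = 1/10000000000.
By linearity: E[X] = Σ_H E[X_H] = 654729075 · p^{10} = 654729075 · 1/10000000000 = 26189163/400000000.
Numerically: E[X] ≈ 0.0655.

E[X] = 654729075 · (1/10)^{10} = 26189163/400000000 ≈ 0.0655.


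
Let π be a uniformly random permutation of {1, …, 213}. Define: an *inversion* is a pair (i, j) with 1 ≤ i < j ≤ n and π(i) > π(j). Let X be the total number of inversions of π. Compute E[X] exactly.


Write X = Σ X_I over the C(213, 2) = 22578 pairs i < j, with X_I the indicator of one inversion.
There are 22578 indicators.
For each fixed pair i < j, the values π(i) and π(j) are two distinct elements of {1, …, 213} in uniformly random order; by symmetry P[π(i) > π(j)] = 1/2.
By linearity: E[X] = 22578 · (1/2) = C(213, 2) · (1/2) = 22578/2 = 11289 ≈ 11289.00000.

E[X] = 11289 = 11289.00000.


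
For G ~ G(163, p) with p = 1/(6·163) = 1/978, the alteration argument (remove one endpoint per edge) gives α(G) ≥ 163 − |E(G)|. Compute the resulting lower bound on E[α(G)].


E[|E(G)|] = C(163, 2)·p = 13203 · (1/978) = 27/2.
E[α(G)] ≥ n − E[|E(G)|] = 163 − 27/2 = 299/2.
Numerically: ≈ 149.5000.
(This is only a lower bound; the true E[α(G)] may be larger.)

E[α(G)] ≥ 299/2 ≈ 149.5000.


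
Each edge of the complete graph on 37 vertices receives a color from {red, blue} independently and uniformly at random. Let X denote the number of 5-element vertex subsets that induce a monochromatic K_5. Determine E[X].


Let X = Σ_S X_S over the C(37, 5) = 435897 subsets S of size 5, where X_S = 1 if the K_5 on S is monochromatic.
For a fixed S, the K_5 on S has C(5, 2) = 10 edges. P[all 10 edges red] = (1/2)^10, and likewise for blue, so P[monochromatic] = 2·(1/2)^10 = 2^{1 − 10} = 1/512.
By linearity of expectation: E[X] = C(37, 5) · 2^{1 − 10} = 435897 · 1/512 = 435897/512.
Numerically: E[X] ≈ 851.3613.

E[X] = C(37,5)·2^(1−C(5,2)) = 435897/512 ≈ 851.3613.


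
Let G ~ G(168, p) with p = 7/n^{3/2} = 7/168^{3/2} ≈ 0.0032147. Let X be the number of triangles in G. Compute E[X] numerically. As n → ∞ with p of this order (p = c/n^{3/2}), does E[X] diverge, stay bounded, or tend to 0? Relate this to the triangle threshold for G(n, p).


Number of potential triangles: C(168, 3) = 776216.
Each occurs with probability p³ ≈ (0.0032147)³ ≈ 3.3220208e-08.
By linearity: E[X] = C(168, 3)·p³ ≈ 776216 · 3.3220208e-08 ≈ 0.02579.
Since α = 3/2 > 1, p = c/n^{3/2} = o(1/n) is below the triangle threshold p ~ 1/n. Asymptotically E[X] ~ (c³/6)·n^{3(1−α)} = (7³/6)·n^{-1.5} → 0, so by Markov's inequality G has no triangles w.h.p.

E[X] ≈ 0.02579; in regime p = Θ(1/n^{3/2}) E[X] tends to 0 (below the triangle threshold p ~ 1/n).


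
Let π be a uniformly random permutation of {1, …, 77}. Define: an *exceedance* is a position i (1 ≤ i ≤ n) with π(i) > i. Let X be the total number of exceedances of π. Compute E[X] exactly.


Write X = Σ_{i=1}^{77} X_i, where X_i = 1_{π(i) > i}.
For each fixed i, π(i) is uniform over {1, …, 77} (marginal of a uniform permutation), so P[π(i) > i] = (n − i)/n. Summing: Σ_{i=1}^{77} (n − i)/n = (0 + 1 + … + 76)/77 = 77(77 − 1)/(2·77) = (77 − 1)/2.
Hence E[X] = Σ_{i=1}^{77} (77 − i)/77 = 38 ≈ 38.0000.

E[X] = 38 = 38.0000.


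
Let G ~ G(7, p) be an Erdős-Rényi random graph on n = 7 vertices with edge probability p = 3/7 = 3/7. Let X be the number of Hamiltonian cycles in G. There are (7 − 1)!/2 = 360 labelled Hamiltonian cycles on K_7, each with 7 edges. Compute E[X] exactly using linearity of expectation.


K_7 has (7 − 1)!/2 = 360 labelled Hamiltonian cycles.
For each such Hamiltonian cycle H, let X_H = 1 if all 7 edges of H are present in G. Then P[X_H = 1] = p^{7} = (3/7)^{7} = 2187/823543.
Summing the indicators: E[X] = Σ_H E[X_H] = 360 · p^{7} = 360 · 2187/823543 = 787320/823543.
Numerically: E[X] ≈ 0.956.

E[X] = 360 · (3/7)^{7} = 787320/823543 ≈ 0.956.


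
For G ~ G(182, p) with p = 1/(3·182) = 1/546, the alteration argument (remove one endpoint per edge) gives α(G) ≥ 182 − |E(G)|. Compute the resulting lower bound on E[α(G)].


E[|E(G)|] = C(182, 2)·p = 16471 · (1/546) = 181/6.
E[α(G)] ≥ n − E[|E(G)|] = 182 − 181/6 = 911/6.
Numerically: ≈ 151.8333.
(This is only a lower bound; the true E[α(G)] may be larger.)

E[α(G)] ≥ 911/6 ≈ 151.8333.


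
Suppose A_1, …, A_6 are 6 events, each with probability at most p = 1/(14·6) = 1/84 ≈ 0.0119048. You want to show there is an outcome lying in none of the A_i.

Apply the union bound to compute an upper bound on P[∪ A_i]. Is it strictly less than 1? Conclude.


Union bound: P[∪_{i=1}^{6} A_i] ≤ Σ_i P[A_i] ≤ 6·p = 6·(1/84) = 1/14.
Numerically: 1/14 ≈ 0.0714286.
Is 1/14 < 1? YES.
Since P[∪ A_i] ≤ 1/14 < 1, the complement has P[∩ A_i^c] ≥ 1 − 1/14 = 13/14 > 0, so some outcome avoids every A_i.

6·p = 1/14 ≈ 0.0714286; existence CERTIFIED by the union bound.
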